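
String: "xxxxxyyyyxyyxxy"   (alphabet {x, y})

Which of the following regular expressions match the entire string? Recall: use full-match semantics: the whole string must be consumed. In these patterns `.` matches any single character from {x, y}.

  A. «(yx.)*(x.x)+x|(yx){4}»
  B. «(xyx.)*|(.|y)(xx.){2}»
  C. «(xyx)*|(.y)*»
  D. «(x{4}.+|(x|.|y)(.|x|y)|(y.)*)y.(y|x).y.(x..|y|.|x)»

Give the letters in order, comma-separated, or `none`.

D

A → no match
B → no match
C → no match
D → match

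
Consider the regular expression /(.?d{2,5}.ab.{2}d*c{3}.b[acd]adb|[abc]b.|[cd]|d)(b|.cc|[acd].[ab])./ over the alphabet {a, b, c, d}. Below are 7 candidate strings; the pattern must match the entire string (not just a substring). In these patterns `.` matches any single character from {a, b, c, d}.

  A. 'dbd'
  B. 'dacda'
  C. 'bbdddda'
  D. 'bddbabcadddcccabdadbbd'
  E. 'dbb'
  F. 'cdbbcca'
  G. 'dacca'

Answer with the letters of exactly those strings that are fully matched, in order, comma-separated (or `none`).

A → match
B → no match
C → no match
D → match
E → match
F → no match
G → match

A, D, E, G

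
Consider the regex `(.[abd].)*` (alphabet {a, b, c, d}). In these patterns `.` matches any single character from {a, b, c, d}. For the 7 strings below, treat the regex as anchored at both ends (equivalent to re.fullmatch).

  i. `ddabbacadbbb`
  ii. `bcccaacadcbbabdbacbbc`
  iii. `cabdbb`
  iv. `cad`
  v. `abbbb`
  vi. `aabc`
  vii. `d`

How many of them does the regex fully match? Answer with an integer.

i → match
ii → no match
iii → match
iv → match
v → no match
vi → no match
vii → no match
Total matched: 3

3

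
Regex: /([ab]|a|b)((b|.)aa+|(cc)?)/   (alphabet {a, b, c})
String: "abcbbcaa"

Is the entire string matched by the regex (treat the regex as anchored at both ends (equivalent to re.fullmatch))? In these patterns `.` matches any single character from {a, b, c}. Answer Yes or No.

No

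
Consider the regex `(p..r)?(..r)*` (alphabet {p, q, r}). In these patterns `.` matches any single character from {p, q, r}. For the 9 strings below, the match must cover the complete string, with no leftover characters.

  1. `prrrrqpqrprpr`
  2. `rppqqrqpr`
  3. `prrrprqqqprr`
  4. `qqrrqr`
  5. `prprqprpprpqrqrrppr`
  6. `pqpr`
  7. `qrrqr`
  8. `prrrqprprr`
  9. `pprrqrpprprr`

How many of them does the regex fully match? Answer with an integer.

1 → no match
2. `rppqqrqpr` → no match
3. `prrrprqqqprr` → no match
4. `qqrrqr` → match
5 → match
6. `pqpr` → match
7. `qrrqr` → no match
8. `prrrqprprr` → match
9. `pprrqrpprprr` → match
Total matched: 5

5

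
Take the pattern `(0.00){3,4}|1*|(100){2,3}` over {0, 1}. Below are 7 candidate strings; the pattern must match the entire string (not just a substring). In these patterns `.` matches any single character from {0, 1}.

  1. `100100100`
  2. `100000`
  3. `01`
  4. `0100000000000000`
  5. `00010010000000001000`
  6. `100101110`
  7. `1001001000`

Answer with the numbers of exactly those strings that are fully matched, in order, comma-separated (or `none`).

1, 4

1 → match
2 → no match
3 → no match
4 → match
5 → no match
6 → no match
7 → no match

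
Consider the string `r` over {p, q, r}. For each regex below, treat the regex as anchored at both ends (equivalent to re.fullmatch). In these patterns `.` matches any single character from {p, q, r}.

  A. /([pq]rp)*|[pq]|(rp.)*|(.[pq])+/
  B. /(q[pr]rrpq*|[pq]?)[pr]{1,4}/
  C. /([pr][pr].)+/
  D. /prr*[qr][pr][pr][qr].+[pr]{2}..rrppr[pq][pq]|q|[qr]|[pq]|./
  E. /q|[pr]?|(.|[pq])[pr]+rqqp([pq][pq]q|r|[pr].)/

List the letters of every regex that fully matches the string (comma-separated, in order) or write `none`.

B, D, E

A → no match
B → match
C → no match
D → match
E → match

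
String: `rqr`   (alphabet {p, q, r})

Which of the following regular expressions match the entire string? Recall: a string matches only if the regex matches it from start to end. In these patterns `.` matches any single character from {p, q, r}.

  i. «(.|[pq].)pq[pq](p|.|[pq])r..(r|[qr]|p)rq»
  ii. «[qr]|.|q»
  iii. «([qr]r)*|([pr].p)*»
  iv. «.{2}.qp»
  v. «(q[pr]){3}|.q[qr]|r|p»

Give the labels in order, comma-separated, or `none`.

i → no match — must end with `rq`
ii → no match
iii → no match
iv → no match — must end with `qp`
v → match

v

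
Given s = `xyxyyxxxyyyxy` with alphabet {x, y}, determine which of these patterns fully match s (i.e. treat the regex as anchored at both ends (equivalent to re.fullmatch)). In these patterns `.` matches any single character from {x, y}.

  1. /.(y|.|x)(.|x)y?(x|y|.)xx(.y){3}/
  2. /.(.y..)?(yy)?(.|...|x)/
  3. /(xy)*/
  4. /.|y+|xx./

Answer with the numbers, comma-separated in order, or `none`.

1

1 → match
2 → no match
3 → no match
4 → no match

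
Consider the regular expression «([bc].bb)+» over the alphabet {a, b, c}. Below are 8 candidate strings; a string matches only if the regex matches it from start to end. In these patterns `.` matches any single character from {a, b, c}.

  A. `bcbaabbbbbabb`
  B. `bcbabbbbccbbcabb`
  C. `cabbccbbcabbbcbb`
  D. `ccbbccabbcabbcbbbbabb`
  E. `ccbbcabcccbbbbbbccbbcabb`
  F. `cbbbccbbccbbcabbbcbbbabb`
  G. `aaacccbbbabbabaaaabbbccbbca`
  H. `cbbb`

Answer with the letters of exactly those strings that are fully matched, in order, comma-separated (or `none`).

A → no match
B → no match
C → match
D → no match
E → no match
F → match
G → no match — must end with `bb`
H → match

C, F, H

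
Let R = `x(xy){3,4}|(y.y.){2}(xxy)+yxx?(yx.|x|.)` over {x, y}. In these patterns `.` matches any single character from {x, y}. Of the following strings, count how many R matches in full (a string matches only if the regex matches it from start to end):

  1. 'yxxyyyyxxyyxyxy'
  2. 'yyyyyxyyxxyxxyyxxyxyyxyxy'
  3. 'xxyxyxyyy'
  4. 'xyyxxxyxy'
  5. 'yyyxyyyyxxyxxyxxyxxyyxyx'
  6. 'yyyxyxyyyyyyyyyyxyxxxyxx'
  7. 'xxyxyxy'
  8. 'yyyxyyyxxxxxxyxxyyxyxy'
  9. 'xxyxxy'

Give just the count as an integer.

1 → no match
2 → no match
3 → no match
4 → no match
5 → no match
6 → no match
7 → match
8 → no match
9 → no match
Total matched: 1

1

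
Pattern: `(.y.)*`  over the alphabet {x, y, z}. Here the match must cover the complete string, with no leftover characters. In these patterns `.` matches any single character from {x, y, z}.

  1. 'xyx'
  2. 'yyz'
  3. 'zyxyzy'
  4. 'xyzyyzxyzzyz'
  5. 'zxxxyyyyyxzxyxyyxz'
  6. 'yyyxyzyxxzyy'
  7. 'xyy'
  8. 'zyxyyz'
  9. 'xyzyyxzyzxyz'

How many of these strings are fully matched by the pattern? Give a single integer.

1 → match
2 → match
3 → no match
4 → match
5 → no match
6 → no match
7 → match
8 → match
9 → match
Total matched: 6

6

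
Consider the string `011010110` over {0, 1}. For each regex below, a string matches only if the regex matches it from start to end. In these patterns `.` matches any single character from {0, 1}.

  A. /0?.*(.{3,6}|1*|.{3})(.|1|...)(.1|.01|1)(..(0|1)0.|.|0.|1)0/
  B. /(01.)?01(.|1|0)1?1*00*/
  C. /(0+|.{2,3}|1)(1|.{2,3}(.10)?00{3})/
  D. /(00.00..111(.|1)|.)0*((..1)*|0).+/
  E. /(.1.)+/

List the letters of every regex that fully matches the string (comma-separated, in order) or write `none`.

A, B, D, E

A → match
B → match
C → no match
D → match
E → match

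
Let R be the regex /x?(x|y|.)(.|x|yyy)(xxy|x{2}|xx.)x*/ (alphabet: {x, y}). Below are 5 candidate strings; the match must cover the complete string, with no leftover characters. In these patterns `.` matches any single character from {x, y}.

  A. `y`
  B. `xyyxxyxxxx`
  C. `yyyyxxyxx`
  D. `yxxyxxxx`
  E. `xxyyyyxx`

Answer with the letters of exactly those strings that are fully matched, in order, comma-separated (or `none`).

B, C

A → no match
B → match
C → match
D → no match
E → no match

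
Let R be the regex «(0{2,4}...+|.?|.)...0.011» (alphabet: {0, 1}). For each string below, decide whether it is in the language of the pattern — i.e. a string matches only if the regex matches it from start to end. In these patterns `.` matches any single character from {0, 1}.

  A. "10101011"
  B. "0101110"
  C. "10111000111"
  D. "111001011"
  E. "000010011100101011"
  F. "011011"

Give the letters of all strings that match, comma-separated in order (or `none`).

A → match
B → no match — must end with "011"
C → no match — must end with "011"
D → match
E → match
F → no match

A, D, E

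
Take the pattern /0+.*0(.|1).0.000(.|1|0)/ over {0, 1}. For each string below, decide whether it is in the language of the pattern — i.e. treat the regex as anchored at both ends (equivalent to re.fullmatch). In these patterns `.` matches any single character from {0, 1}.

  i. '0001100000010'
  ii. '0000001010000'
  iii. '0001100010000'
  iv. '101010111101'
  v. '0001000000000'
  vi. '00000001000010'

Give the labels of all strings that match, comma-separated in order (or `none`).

i → no match
ii → match
iii → no match
iv → no match — must start with '0'
v → match
vi → no match

ii, v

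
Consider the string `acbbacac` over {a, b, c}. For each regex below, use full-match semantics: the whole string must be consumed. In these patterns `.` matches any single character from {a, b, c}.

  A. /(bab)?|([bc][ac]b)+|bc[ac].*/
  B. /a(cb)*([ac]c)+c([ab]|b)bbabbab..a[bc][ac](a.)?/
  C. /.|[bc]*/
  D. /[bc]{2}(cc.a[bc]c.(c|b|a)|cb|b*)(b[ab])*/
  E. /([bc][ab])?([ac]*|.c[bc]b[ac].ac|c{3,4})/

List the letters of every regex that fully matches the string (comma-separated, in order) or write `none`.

A → no match
B → no match
C → no match
D → no match
E → match

E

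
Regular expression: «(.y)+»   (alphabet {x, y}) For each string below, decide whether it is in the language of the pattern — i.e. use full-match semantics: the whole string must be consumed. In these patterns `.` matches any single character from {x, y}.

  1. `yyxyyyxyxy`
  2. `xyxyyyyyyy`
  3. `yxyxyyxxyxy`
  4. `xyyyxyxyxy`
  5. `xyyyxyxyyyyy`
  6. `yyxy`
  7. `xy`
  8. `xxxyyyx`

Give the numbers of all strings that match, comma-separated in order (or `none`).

1, 2, 4, 5, 6, 7

1 → match
2 → match
3 → no match
4 → match
5 → match
6 → match
7 → match
8 → no match — must end with `y`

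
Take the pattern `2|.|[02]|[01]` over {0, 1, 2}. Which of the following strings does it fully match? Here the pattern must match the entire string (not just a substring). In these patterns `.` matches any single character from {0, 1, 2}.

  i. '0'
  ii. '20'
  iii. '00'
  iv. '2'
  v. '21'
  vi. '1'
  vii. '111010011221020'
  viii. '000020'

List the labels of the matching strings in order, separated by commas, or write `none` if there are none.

i. '0' → match
ii. '20' → no match
iii. '00' → no match
iv. '2' → match
v. '21' → no match
vi. '1' → match
vii → no match
viii. '000020' → no match

i, iv, vi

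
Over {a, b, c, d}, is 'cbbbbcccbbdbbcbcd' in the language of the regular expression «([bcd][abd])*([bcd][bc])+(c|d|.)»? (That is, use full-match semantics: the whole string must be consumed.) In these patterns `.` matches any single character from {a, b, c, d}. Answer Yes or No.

Yes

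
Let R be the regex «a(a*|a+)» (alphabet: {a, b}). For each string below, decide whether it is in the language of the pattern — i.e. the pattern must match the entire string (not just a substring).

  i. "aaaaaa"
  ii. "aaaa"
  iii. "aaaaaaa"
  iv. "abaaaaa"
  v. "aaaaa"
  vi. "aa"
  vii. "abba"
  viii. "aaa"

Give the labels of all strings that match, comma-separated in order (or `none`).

i → match
ii → match
iii → match
iv → no match
v → match
vi → match
vii → no match
viii → match

i, ii, iii, v, vi, viii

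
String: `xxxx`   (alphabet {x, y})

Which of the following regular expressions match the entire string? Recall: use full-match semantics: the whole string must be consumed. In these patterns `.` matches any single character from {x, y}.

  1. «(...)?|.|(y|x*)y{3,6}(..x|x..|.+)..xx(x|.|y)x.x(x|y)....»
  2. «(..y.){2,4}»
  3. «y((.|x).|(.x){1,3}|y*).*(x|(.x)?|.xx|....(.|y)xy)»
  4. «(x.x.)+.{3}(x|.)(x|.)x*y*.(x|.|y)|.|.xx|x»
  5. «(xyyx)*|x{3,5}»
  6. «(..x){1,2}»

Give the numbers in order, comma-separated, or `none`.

1 → no match
2 → no match
3 → no match — must start with `y`
4 → no match
5 → match
6 → no match

5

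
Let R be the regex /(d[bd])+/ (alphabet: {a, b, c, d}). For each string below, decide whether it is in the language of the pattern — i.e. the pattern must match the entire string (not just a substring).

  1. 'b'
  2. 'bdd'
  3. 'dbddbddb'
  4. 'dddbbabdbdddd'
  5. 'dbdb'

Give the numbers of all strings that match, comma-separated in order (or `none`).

5

1 → no match — must start with 'd'
2 → no match — must start with 'd'
3 → no match
4 → no match
5 → match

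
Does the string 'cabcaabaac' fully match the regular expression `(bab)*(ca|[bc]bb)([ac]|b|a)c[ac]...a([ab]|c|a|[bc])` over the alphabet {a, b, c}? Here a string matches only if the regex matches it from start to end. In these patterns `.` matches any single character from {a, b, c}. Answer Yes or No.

Yes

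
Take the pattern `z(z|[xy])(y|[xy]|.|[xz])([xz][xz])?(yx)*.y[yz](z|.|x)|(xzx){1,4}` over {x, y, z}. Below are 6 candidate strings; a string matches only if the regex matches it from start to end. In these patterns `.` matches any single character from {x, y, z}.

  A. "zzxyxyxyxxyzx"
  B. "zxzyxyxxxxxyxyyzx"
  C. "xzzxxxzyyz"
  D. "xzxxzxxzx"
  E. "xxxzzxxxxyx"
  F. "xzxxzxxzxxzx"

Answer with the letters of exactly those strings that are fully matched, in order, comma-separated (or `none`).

A → match
B → no match
C → no match
D → match
E → no match
F → match

A, D, F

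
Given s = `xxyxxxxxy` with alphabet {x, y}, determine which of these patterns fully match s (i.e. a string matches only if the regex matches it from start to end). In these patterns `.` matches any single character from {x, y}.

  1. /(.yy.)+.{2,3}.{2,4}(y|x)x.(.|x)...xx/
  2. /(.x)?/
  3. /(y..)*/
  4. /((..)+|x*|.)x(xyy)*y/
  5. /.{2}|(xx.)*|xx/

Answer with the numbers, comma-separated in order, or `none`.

1 → no match — must end with `xx`
2 → no match
3 → no match
4 → no match
5 → match

5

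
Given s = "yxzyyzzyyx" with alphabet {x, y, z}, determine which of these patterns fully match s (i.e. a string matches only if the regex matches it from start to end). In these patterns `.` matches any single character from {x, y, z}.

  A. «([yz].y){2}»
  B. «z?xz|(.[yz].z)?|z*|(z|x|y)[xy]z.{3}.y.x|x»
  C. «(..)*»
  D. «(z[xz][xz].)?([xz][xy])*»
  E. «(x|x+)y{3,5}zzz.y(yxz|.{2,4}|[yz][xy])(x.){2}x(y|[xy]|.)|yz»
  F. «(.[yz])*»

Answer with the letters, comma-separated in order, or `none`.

B, C

A → no match — must end with "y"
B → match
C → match
D → no match
E → no match
F → no match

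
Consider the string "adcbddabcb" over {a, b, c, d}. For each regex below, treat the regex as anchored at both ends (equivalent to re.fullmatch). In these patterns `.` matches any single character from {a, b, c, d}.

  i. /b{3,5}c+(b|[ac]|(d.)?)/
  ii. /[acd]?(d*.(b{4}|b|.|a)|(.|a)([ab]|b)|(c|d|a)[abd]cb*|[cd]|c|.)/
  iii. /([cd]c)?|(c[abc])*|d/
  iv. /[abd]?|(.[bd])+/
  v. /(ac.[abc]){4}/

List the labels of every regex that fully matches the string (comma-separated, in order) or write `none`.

iv

i → no match — must start with "b"
ii → no match
iii → no match
iv → match
v → no match — must start with "ac"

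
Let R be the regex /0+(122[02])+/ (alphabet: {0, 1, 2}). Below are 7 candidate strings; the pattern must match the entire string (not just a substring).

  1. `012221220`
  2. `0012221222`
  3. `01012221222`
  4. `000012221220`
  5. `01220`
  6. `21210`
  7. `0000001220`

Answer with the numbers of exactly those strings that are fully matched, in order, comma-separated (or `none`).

1, 2, 4, 5, 7

1 → match
2 → match
3 → no match
4 → match
5 → match
6 → no match — must start with `0`
7 → match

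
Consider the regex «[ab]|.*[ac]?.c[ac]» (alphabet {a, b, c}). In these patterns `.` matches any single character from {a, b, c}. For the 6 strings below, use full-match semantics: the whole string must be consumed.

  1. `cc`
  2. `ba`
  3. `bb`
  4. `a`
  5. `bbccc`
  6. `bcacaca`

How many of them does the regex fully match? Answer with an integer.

1 → no match
2 → no match
3 → no match
4 → match
5 → match
6 → match
Total matched: 3

3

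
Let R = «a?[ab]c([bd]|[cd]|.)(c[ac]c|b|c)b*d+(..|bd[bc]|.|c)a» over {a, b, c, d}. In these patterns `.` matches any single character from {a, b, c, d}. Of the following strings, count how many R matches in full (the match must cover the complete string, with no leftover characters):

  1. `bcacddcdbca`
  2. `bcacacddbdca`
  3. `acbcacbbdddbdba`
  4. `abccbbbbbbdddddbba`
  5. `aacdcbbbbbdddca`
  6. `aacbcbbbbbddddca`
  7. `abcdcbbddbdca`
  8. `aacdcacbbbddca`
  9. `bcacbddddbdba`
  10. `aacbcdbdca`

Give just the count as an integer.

9

1. `bcacddcdbca` → no match
2. `bcacacddbdca` → match
3 → match
4 → match
5 → match
6 → match
7 → match
8 → match
9 → match
10. `aacbcdbdca` → match
Total matched: 9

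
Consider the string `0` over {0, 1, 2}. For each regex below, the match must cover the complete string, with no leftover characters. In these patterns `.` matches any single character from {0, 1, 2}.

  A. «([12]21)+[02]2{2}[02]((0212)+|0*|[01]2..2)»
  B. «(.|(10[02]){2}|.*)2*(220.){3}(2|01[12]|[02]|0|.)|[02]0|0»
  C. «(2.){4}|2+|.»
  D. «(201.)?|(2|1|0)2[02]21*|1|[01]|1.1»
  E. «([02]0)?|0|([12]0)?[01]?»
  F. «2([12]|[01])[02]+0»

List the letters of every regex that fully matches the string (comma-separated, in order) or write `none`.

B, C, D, E

A → no match
B → match
C → match
D → match
E → match
F → no match — must start with `2`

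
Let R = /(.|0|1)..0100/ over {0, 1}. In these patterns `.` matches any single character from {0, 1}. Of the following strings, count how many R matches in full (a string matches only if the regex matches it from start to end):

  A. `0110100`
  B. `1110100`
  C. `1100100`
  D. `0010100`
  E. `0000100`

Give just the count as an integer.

A → match
B → match
C → match
D → match
E → match
Total matched: 5

5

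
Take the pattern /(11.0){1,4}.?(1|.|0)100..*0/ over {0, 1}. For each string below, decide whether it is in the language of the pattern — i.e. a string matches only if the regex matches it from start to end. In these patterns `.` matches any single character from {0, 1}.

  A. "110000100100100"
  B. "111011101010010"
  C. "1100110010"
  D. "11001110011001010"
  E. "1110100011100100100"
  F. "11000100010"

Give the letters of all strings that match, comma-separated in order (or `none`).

A, B, C, D, F

A → match
B → match
C → match
D → match
E → no match
F → match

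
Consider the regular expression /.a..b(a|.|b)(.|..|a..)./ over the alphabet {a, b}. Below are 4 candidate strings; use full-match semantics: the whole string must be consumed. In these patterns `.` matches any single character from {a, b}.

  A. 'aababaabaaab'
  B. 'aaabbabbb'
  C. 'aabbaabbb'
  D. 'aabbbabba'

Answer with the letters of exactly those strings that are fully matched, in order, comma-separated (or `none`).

A → no match
B → match
C → no match
D → match

B, D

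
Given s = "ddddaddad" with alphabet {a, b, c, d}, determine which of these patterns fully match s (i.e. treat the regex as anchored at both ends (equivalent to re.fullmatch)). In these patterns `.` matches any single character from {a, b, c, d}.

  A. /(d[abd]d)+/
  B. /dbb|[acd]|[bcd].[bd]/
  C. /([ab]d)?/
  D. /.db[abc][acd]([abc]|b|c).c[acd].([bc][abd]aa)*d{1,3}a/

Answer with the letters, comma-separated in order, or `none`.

A

A → match
B → no match
C → no match
D → no match — must end with "da"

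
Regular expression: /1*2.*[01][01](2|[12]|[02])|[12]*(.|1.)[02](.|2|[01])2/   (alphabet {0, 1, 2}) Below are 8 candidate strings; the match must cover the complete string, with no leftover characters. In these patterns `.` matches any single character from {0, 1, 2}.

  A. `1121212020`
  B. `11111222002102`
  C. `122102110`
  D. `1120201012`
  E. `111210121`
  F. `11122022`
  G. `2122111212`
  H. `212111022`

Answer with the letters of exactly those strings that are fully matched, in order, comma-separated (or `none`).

A. `1121212020` → no match
B → match
C. `122102110` → match
D. `1120201012` → match
E. `111210121` → no match
F. `11122022` → match
G. `2122111212` → match
H. `212111022` → match

B, C, D, F, G, H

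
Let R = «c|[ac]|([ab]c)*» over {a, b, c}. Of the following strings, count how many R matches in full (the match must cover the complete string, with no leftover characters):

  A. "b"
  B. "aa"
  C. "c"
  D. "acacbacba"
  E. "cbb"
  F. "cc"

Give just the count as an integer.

A → no match
B → no match
C → match
D → no match
E → no match
F → no match
Total matched: 1

1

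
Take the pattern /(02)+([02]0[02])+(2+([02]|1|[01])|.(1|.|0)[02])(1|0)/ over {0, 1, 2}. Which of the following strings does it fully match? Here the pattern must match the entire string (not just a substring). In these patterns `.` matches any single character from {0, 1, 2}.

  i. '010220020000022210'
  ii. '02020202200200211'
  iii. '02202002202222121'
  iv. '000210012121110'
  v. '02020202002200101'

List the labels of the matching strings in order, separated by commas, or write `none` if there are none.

i → no match — must start with '02'
ii → match
iii → no match
iv → no match — must start with '02'
v → no match

ii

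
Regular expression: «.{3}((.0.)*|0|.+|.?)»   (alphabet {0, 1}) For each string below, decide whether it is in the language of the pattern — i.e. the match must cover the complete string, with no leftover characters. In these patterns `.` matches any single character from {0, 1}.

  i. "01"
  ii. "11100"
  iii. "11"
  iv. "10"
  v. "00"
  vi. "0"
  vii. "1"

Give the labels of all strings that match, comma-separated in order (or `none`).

i → no match
ii → match
iii → no match
iv → no match
v → no match
vi → no match
vii → no match

ii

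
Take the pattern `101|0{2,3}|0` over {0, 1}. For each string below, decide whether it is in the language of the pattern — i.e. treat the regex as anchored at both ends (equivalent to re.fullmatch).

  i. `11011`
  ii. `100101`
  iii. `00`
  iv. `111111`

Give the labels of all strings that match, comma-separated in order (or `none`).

iii

i → no match
ii → no match
iii → match
iv → no match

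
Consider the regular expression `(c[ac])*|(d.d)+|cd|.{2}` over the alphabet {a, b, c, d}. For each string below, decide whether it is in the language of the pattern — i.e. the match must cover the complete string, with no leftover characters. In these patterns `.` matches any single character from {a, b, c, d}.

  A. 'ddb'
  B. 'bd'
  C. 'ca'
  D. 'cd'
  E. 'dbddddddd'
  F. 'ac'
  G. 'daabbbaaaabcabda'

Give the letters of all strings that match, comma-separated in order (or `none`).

A → no match
B → match
C → match
D → match
E → match
F → match
G → no match

B, C, D, E, F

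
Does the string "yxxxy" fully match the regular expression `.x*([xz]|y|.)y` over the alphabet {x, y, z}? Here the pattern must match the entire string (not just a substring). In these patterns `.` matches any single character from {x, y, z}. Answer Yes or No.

Yes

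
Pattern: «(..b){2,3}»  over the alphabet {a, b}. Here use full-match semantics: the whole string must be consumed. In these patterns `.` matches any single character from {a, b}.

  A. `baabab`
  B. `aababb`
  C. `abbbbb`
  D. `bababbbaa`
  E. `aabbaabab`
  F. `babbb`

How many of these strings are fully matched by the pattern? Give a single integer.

A → no match
B → match
C → match
D → no match — must end with `b`
E → no match
F → no match
Total matched: 2

2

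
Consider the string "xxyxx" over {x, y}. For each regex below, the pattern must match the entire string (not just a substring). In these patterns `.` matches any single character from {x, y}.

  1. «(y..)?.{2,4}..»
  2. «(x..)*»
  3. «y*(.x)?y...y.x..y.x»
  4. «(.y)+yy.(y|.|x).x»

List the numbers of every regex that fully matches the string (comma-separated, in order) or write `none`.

1

1 → match
2 → no match
3 → no match
4 → no match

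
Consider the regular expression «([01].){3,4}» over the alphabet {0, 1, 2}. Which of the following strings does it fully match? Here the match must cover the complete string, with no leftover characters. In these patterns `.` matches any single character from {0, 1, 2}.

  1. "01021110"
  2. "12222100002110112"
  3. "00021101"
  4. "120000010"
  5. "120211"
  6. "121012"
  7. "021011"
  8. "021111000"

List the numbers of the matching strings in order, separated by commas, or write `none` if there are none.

1 → match
2 → no match
3 → match
4 → no match
5 → match
6 → match
7 → match
8 → no match

1, 3, 5, 6, 7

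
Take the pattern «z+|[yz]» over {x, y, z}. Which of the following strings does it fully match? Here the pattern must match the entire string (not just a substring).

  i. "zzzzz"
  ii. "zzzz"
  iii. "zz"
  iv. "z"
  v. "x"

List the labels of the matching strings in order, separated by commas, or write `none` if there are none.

i. "zzzzz" → match
ii. "zzzz" → match
iii. "zz" → match
iv. "z" → match
v. "x" → no match

i, ii, iii, iv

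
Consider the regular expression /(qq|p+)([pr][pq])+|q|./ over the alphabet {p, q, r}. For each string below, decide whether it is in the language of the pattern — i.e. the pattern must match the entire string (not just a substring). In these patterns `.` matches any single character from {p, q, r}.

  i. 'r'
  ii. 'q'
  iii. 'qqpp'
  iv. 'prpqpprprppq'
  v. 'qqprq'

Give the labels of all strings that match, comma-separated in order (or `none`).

i, ii, iii

i. 'r' → match
ii. 'q' → match
iii. 'qqpp' → match
iv. 'prpqpprprppq' → no match
v. 'qqprq' → no match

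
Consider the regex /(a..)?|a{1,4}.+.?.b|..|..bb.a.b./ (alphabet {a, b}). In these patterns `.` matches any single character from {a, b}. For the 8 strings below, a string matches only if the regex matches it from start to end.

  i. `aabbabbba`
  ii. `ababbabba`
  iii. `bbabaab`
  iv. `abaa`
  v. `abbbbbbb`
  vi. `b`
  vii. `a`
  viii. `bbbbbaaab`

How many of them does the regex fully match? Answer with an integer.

i → no match
ii → no match
iii → no match
iv → no match
v → match
vi → no match
vii → no match
viii → no match
Total matched: 1

1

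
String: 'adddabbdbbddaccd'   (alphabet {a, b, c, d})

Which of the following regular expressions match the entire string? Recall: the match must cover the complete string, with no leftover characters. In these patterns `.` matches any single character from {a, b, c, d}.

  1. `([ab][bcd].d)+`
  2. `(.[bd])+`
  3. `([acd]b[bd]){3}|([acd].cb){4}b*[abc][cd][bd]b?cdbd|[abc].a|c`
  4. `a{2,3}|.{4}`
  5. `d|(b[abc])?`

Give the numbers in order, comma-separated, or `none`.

1

1 → match
2 → no match
3 → no match
4 → no match
5 → no match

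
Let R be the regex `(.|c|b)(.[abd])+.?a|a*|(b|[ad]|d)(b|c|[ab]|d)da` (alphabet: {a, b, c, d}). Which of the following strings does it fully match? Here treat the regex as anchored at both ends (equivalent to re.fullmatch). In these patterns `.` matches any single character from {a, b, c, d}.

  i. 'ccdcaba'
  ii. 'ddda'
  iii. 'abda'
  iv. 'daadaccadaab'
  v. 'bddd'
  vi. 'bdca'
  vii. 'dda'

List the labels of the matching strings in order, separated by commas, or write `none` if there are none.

i. 'ccdcaba' → match
ii. 'ddda' → match
iii. 'abda' → match
iv. 'daadaccadaab' → no match
v. 'bddd' → no match
vi. 'bdca' → no match
vii. 'dda' → no match

i, ii, iii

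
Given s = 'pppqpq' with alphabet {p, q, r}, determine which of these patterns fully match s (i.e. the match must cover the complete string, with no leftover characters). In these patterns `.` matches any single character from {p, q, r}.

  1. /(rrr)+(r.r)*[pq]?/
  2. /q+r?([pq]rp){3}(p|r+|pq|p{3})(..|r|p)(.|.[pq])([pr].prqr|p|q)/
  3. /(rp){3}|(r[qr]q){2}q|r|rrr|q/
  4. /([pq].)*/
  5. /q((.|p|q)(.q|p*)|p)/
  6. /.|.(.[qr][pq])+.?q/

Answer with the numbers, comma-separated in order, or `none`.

4

1 → no match — must start with 'rrr'
2 → no match — must start with 'q'
3 → no match
4 → match
5 → no match — must start with 'q'
6 → no match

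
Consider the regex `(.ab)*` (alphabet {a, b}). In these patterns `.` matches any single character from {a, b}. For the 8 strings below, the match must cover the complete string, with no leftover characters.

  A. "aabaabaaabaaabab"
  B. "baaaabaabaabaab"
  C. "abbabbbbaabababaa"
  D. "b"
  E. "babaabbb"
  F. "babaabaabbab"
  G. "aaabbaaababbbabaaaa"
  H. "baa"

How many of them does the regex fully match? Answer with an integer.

A → no match
B → no match
C → no match
D → no match
E → no match
F → match
G → no match
H → no match
Total matched: 1

1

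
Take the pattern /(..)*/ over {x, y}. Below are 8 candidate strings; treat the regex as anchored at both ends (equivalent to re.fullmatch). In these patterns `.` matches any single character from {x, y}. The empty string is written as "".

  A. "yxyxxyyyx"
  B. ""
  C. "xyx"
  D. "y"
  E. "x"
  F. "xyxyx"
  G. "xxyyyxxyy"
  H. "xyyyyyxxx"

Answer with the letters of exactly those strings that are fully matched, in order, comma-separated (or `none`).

A → no match
B → match
C → no match
D → no match
E → no match
F → no match
G → no match
H → no match

B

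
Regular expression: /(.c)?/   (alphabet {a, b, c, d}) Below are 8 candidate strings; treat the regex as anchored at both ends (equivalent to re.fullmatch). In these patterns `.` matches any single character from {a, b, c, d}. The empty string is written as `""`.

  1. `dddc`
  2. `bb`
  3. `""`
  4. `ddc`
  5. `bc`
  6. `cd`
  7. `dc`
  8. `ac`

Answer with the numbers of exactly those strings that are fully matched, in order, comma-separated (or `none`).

1. `dddc` → no match
2. `bb` → no match
3. `""` → match
4. `ddc` → no match
5. `bc` → match
6. `cd` → no match
7. `dc` → match
8. `ac` → match

3, 5, 7, 8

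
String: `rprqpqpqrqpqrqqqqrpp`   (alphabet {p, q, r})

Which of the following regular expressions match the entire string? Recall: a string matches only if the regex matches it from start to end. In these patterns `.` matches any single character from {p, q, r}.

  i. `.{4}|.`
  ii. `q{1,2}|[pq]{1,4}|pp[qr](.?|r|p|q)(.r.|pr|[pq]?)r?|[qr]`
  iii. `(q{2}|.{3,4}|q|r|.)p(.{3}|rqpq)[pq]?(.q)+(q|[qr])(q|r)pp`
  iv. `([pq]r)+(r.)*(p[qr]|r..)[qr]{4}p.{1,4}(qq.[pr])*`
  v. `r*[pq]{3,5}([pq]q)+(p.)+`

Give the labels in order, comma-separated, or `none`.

i → no match
ii → no match
iii → match
iv → no match
v → no match

iii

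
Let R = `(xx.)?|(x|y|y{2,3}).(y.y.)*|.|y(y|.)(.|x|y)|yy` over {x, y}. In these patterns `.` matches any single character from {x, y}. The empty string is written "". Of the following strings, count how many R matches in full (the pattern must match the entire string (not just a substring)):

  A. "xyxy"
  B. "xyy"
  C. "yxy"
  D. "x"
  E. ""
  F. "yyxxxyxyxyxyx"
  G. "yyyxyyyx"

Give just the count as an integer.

4

A → no match
B → no match
C → match
D → match
E → match
F → no match
G → match
Total matched: 4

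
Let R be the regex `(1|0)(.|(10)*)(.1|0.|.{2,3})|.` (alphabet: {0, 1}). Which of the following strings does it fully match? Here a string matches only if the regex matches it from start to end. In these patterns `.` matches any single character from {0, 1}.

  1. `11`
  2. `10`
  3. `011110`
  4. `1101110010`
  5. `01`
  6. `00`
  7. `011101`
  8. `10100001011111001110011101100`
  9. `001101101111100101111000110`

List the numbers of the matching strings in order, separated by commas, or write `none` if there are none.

1 → no match
2 → no match
3 → no match
4 → no match
5 → no match
6 → no match
7 → no match
8 → no match
9 → no match

none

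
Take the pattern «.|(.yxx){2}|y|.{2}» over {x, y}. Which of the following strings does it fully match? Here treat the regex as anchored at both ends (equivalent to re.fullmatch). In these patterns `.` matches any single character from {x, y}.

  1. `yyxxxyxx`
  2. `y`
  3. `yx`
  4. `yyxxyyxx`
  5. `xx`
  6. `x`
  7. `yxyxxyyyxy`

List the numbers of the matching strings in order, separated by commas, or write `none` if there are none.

1 → match
2 → match
3 → match
4 → match
5 → match
6 → match
7 → no match

1, 2, 3, 4, 5, 6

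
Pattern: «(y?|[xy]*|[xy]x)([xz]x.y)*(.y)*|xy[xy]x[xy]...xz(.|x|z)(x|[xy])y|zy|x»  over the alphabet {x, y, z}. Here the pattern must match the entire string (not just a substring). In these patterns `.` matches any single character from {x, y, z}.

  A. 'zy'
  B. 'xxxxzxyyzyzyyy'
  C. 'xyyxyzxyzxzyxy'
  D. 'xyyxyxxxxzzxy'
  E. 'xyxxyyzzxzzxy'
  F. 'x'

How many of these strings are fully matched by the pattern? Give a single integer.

5

A → match
B → match
C → no match
D → match
E → match
F → match
Total matched: 5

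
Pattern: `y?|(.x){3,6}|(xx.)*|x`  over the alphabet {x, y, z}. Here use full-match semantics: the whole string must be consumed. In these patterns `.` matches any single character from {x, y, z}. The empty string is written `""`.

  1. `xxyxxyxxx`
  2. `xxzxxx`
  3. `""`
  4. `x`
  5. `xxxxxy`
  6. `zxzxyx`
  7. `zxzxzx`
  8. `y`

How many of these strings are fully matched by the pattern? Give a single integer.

1. `xxyxxyxxx` → match
2. `xxzxxx` → match
3. `""` → match
4. `x` → match
5. `xxxxxy` → match
6. `zxzxyx` → match
7. `zxzxzx` → match
8. `y` → match
Total matched: 8

8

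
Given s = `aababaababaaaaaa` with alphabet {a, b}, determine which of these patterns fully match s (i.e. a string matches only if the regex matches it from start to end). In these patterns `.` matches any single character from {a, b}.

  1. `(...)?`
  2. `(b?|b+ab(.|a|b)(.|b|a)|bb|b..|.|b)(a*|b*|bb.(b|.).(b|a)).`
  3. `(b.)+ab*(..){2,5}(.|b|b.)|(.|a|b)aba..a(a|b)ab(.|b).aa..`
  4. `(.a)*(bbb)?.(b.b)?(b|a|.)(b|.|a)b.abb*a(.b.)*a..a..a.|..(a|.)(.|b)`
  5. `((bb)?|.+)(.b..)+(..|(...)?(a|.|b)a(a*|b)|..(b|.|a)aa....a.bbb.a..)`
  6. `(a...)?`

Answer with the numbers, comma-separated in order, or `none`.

1 → no match
2 → no match
3 → match
4 → no match
5 → match
6 → no match

3, 5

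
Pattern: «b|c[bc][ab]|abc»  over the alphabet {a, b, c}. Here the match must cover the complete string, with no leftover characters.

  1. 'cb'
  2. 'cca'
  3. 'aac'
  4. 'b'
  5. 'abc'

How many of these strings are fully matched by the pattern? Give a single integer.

3

1 → no match
2 → match
3 → no match
4 → match
5 → match
Total matched: 3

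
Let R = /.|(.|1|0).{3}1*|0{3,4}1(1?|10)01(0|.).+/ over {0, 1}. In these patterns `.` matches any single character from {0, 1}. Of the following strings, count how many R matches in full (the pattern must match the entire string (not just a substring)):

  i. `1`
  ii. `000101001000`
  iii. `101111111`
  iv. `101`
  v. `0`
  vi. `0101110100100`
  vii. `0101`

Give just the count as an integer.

5

i → match
ii → match
iii → match
iv → no match
v → match
vi → no match
vii → match
Total matched: 5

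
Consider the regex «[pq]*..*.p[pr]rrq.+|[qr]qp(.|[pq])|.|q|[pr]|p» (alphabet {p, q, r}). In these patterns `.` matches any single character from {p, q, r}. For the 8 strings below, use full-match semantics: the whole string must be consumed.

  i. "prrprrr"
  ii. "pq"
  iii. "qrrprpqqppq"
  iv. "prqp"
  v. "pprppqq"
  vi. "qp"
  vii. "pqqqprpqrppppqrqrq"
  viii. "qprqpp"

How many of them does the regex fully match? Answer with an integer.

0

i → no match
ii → no match
iii → no match
iv → no match
v → no match
vi → no match
vii → no match
viii → no match
Total matched: 0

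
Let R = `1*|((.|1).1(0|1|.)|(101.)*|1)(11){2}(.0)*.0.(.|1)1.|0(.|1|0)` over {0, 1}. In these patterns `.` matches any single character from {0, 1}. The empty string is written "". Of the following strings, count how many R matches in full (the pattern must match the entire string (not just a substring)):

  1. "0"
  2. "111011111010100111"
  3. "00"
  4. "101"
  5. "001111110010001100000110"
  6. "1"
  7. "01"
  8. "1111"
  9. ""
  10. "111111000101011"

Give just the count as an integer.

7

1 → no match
2 → match
3 → match
4 → no match
5 → no match
6 → match
7 → match
8 → match
9 → match
10 → match
Total matched: 7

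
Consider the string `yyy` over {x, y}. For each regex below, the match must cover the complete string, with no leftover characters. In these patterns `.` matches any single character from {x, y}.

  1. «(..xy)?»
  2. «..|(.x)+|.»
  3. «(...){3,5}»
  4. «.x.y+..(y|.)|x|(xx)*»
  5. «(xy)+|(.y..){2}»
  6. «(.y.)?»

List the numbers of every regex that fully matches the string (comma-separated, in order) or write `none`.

6

1 → no match
2 → no match
3 → no match
4 → no match
5 → no match
6 → match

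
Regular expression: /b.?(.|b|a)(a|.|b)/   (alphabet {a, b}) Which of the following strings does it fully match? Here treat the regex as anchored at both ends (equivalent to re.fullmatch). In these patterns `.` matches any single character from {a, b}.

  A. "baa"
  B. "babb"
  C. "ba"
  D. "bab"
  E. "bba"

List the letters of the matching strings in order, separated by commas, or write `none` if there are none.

A, B, D, E

A → match
B → match
C → no match
D → match
E → match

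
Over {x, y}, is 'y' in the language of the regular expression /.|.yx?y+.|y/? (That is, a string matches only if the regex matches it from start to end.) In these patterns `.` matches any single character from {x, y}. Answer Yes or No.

Yes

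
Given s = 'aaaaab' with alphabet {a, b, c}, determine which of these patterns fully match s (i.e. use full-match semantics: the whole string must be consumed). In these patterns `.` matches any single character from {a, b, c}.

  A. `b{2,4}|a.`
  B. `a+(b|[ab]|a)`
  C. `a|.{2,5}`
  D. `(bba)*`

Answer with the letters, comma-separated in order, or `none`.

B

A → no match
B → match
C → no match
D → no match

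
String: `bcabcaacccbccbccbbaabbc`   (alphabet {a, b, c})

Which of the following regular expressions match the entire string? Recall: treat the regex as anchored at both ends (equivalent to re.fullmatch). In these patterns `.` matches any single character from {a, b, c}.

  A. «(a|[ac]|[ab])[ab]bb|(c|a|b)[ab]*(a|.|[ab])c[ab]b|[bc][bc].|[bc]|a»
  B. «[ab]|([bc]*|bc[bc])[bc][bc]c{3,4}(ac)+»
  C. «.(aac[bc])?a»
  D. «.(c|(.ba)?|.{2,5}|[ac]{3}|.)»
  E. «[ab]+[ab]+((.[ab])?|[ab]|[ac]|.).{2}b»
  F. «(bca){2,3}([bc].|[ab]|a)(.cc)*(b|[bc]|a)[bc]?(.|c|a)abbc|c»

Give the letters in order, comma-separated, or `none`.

A → no match
B → no match
C → no match — must end with `a`
D → no match
E → no match — must end with `b`
F → match

F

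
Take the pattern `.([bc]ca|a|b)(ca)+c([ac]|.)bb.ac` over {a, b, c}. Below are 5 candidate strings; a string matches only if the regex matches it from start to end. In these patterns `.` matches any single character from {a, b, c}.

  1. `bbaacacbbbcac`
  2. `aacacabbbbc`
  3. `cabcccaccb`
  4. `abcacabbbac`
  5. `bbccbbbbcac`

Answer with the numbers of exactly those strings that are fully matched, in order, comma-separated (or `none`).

4

1 → no match
2. `aacacabbbbc` → no match — must end with `ac`
3. `cabcccaccb` → no match — must end with `ac`
4. `abcacabbbac` → match
5. `bbccbbbbcac` → no match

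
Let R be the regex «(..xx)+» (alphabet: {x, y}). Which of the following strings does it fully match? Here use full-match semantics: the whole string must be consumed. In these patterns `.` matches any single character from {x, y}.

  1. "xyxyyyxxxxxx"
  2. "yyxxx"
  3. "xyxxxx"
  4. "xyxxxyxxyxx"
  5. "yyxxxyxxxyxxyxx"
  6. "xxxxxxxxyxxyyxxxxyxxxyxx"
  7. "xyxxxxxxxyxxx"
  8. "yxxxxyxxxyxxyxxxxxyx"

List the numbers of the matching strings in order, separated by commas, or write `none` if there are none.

none

1 → no match
2 → no match
3 → no match
4 → no match
5 → no match
6 → no match
7 → no match
8 → no match — must end with "xx"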